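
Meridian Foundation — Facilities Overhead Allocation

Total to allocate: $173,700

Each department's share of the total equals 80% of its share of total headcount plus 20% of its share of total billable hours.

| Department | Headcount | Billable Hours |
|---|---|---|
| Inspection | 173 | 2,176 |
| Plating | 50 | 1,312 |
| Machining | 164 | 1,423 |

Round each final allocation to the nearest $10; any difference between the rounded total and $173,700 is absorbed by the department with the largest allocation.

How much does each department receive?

Headcount total 387; billable hours total 4,911.
Composite weights (80% headcount + 20% billable hours): Inspection 0.4462; Plating 0.1568; Machining 0.3970.
Pro-rata amounts: Inspection 77,511.91; Plating 27,234.47; Machining 68,953.62.
After rounding ($10): Inspection $77,510; Plating $27,230; Machining $68,950. Sum = $173,690.
Difference $173,700 − $173,690 = +$10 applied to largest allocation (Inspection): Inspection becomes $77,520.

Inspection: $77,520; Plating: $27,230; Machining: $68,950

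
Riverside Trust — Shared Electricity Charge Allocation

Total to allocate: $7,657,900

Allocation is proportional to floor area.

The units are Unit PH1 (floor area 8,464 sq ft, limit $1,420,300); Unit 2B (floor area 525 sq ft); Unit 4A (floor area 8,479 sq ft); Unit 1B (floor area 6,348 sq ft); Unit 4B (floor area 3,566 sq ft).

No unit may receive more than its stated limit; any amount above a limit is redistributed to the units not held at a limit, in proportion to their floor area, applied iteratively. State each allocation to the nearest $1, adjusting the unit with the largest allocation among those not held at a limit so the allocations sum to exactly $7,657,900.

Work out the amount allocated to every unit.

Unit PH1: $1,420,300 · Unit 2B: $173,102 · Unit 4A: $2,795,677 · Unit 1B: $2,093,048 · Unit 4B: $1,175,773

Floor area total: 27,382.
Pro-rata shares before constraints: Unit PH1 2,367,119.48; Unit 2B 146,826.29; Unit 4A 2,371,314.52; Unit 1B 1,775,339.61; Unit 4B 997,300.10.
Capped: Unit PH1 ($1,420,300); balance $6,237,600 reallocated over remaining floor area 18,918.
Redistributed shares: Unit 2B 173,101.81 → $173,102; Unit 4A 2,795,676.63 → $2,795,677; Unit 1B 2,093,048.14 → $2,093,048; Unit 4B 1,175,773.42 → $1,175,773.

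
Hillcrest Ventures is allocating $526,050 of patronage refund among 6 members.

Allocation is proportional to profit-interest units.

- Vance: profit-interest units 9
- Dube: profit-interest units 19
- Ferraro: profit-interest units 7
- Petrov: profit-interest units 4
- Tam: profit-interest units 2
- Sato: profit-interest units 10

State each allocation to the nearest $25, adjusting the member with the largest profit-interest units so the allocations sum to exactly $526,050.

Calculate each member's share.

Total profit-interest units = 9 + 19 + 7 + 4 + 2 + 10 = 51.
Raw shares: Vance 92,832.35; Dube 195,979.41; Ferraro 72,202.94; Petrov 41,258.82; Tam 20,629.41; Sato 103,147.06.
At nearest $25: Vance $92,825; Dube $195,975; Ferraro $72,200; Petrov $41,250; Tam $20,625; Sato $103,150. Sum = $526,025.
Difference $526,050 − $526,025 = +$25 applied to largest profit-interest units (Dube): Dube becomes $196,000.

Vance: $92,825; Dube: $196,000; Ferraro: $72,200; Petrov: $41,250; Tam: $20,625; Sato: $103,150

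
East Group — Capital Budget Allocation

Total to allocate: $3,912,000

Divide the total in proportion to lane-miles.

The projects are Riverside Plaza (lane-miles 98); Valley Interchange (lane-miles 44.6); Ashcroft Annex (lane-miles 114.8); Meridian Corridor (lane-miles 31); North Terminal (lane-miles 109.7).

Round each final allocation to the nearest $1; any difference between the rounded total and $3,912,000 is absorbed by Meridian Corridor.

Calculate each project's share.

Riverside Plaza: $963,014; Valley Interchange: $438,270; Ashcroft Annex: $1,128,102; Meridian Corridor: $304,628; North Terminal: $1,077,986

Total lane-miles = 398.1.
Pro-rata amounts: Riverside Plaza 98/398.1 × $3,912,000 = 963,014.32; Valley Interchange 44.6/398.1 × $3,912,000 = 438,269.78; Ashcroft Annex 114.8/398.1 × $3,912,000 = 1,128,102.49; Meridian Corridor 31/398.1 × $3,912,000 = 304,626.98; North Terminal 109.7/398.1 × $3,912,000 = 1,077,986.44.
Rounded to nearest $1: Riverside Plaza $963,014; Valley Interchange $438,270; Ashcroft Annex $1,128,102; Meridian Corridor $304,627; North Terminal $1,077,986. Sum = $3,911,999.
Difference $3,912,000 − $3,911,999 = +$1 applied to Meridian Corridor: Meridian Corridor becomes $304,628.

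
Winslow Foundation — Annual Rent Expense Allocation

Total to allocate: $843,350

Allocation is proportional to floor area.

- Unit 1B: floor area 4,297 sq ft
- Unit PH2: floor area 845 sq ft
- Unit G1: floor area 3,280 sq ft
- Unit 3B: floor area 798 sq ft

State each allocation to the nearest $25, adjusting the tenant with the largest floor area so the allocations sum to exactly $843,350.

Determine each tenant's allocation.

Unit 1B: $393,025; Unit PH2: $77,300; Unit G1: $300,025; Unit 3B: $73,000

Total floor area = 9,220.
Unrounded shares: Unit 1B 4,297/9,220 × $843,350 = 393,045.01; Unit PH2 845/9,220 × $843,350 = 77,291.84; Unit G1 3,280/9,220 × $843,350 = 300,020.39; Unit 3B 798/9,220 × $843,350 = 72,992.77.
Rounded to nearest $25: Unit 1B $393,050; Unit PH2 $77,300; Unit G1 $300,025; Unit 3B $73,000. Sum = $843,375.
Difference $843,350 − $843,375 = −$25 applied to largest floor area (Unit 1B): Unit 1B becomes $393,025.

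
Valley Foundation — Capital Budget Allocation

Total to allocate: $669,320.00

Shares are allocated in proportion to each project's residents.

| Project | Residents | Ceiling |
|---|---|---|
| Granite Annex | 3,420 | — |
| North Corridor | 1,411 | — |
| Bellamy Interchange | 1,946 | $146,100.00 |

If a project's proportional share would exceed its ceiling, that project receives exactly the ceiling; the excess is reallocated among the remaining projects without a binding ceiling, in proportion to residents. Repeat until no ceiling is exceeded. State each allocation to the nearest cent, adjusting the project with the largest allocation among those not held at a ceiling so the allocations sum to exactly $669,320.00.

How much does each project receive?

Combined residents = 6,777.
Proportional shares (ignoring caps): Granite Annex 337,771.0491; North Corridor 139,355.2486; Bellamy Interchange 192,193.7022.
Cap binds for Bellamy Interchange ($146,100.00); remaining pool $523,220.00 reallocated over remaining residents 4,831.
Remaining shares: Granite Annex 370,402.0700 → $370,402.07; North Corridor 152,817.9300 → $152,817.93.

Granite Annex: $370,402.07 | North Corridor: $152,817.93 | Bellamy Interchange: $146,100.00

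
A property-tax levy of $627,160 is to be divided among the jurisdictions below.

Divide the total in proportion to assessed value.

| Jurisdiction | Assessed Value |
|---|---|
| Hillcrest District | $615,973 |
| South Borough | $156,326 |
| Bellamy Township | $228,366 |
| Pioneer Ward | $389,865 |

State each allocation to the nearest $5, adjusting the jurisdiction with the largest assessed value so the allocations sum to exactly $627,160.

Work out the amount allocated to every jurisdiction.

Sum of assessed value: 615,973 + 156,326 + 228,366 + 389,865 = 1,390,530.
Raw shares: Hillcrest District 277,817.54; South Borough 70,506.51; Bellamy Township 102,998.15; Pioneer Ward 175,837.80.
At nearest $5: Hillcrest District $277,820; South Borough $70,505; Bellamy Township $103,000; Pioneer Ward $175,840. Sum = $627,165.
Difference $627,160 − $627,165 = −$5 applied to largest assessed value (Hillcrest District): Hillcrest District becomes $277,815.

Hillcrest District: $277,815; South Borough: $70,505; Bellamy Township: $103,000; Pioneer Ward: $175,840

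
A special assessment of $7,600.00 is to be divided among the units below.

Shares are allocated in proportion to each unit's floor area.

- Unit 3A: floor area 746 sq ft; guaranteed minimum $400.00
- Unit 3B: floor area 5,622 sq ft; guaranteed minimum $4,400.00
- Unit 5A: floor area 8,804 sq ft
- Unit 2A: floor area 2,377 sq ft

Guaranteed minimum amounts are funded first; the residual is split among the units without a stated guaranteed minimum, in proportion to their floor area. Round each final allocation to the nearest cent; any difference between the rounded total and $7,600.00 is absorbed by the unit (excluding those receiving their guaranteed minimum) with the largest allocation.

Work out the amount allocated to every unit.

Unit 3A: $400.00 | Unit 3B: $4,400.00 | Unit 5A: $2,204.74 | Unit 2A: $595.26

Fund the minimums — Unit 3A $400.00; Unit 3B $4,400.00. Remaining pool $2,800.00.
Remaining pool split over remaining floor area 11,181: Unit 5A 2,204.7402 → $2,204.74; Unit 2A 595.2598 → $595.26.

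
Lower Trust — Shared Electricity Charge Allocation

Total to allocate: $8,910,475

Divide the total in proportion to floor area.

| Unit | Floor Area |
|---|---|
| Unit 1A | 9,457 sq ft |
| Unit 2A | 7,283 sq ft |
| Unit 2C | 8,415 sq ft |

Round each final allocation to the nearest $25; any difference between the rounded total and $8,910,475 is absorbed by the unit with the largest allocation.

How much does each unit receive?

Unit 1A: $3,349,900; Unit 2A: $2,579,800; Unit 2C: $2,980,775

Combined floor area = 25,155.
Unrounded shares: Unit 1A 9,457/25,155 × $8,910,475 = 3,349,885.19; Unit 2A 7,283/25,155 × $8,910,475 = 2,579,804.79; Unit 2C 8,415/25,155 × $8,910,475 = 2,980,785.02.
Rounded to nearest $25: Unit 1A $3,349,875; Unit 2A $2,579,800; Unit 2C $2,980,775. Sum = $8,910,450.
Difference $8,910,475 − $8,910,450 = +$25 applied to largest allocation (Unit 1A): Unit 1A becomes $3,349,900.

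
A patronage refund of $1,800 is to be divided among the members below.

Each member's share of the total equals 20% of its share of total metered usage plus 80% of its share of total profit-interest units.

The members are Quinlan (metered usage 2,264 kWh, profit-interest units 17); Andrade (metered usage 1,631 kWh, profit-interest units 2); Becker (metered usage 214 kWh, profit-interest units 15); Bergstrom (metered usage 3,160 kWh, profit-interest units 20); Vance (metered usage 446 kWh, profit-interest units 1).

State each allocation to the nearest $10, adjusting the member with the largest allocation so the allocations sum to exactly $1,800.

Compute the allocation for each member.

Quinlan: $550; Andrade: $130; Becker: $400; Bergstrom: $670; Vance: $50

Metered usage total 7,715; profit-interest units total 55.
Composite weights (20% metered usage + 80% profit-interest units): Quinlan 0.3060; Andrade 0.0714; Becker 0.2237; Bergstrom 0.3728; Vance 0.0261.
Raw shares: Quinlan 550.73; Andrade 128.47; Becker 402.71; Bergstrom 671.09; Vance 46.99.
After rounding ($10): Quinlan $550; Andrade $130; Becker $400; Bergstrom $670; Vance $50. Sum = $1,800.
Rounded total matches; no reconciliation needed.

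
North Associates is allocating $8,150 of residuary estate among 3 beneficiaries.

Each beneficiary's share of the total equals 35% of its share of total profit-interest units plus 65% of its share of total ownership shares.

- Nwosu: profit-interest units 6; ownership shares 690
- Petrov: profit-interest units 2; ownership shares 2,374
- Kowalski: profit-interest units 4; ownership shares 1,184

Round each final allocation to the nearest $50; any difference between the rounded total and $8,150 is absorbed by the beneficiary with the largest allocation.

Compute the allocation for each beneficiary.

Profit-interest units total 12; ownership shares total 4,248.
Combined weights (35% profit-interest units + 65% ownership shares): Nwosu 0.2806; Petrov 0.4216; Kowalski 0.2978.
Unrounded shares: Nwosu 2,286.72; Petrov 3,435.93; Kowalski 2,427.35.
At nearest $50: Nwosu $2,300; Petrov $3,450; Kowalski $2,450. Sum = $8,200.
Difference $8,150 − $8,200 = −$50 applied to largest allocation (Petrov): Petrov becomes $3,400.

Nwosu: $2,300; Petrov: $3,400; Kowalski: $2,450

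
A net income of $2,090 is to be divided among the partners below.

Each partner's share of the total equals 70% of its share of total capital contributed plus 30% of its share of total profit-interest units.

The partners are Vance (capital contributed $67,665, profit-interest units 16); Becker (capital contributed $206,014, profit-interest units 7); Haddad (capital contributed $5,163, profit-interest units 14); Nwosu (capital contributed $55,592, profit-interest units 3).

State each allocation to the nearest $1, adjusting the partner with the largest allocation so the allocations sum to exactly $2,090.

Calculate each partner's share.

Capital contributed total 334,434; profit-interest units total 40.
Composite weights (70% capital contributed + 30% profit-interest units): Vance 0.2616; Becker 0.4837; Haddad 0.1158; Nwosu 0.1389.
Raw shares: Vance 546.80; Becker 1,010.94; Haddad 242.04; Nwosu 290.22.
After rounding ($1): Vance $547; Becker $1,011; Haddad $242; Nwosu $290. Sum = $2,090.
No rounding difference to absorb.

Vance: $547 · Becker: $1,011 · Haddad: $242 · Nwosu: $290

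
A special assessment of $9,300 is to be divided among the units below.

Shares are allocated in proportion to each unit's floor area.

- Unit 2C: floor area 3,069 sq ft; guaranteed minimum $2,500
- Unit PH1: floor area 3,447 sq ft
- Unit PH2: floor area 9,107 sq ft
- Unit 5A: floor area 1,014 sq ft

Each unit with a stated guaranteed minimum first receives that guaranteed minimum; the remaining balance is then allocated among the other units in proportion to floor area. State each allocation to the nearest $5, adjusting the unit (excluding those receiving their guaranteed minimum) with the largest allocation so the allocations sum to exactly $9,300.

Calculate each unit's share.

Fund the minimums — Unit 2C $2,500. Balance $6,800.
Balance split over remaining floor area 13,568: Unit PH1 1,727.56 → $1,730; Unit PH2 4,564.24 → $4,565; Unit 5A 508.20 → $510.
Rounding difference −$5 applied to Unit PH2 → $4,560.

Unit 2C: $2,500 · Unit PH1: $1,730 · Unit PH2: $4,560 · Unit 5A: $510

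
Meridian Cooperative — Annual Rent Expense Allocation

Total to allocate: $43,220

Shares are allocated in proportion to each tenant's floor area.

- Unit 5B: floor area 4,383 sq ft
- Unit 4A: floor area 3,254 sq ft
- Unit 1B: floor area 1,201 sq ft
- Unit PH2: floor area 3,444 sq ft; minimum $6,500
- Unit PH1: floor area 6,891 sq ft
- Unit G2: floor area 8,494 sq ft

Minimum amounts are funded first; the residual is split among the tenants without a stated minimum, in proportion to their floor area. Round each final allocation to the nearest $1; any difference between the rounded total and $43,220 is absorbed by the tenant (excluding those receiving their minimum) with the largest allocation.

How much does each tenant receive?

Unit 5B: $6,644 | Unit 4A: $4,933 | Unit 1B: $1,821 | Unit PH2: $6,500 | Unit PH1: $10,446 | Unit G2: $12,876

Minimums first: Unit PH2 $6,500. Residual $36,720.
Residual split over remaining floor area 24,223: Unit 5B 6,644.25 → $6,644; Unit 4A 4,932.79 → $4,933; Unit 1B 1,820.61 → $1,821; Unit PH1 10,446.17 → $10,446; Unit G2 12,876.18 → $12,876.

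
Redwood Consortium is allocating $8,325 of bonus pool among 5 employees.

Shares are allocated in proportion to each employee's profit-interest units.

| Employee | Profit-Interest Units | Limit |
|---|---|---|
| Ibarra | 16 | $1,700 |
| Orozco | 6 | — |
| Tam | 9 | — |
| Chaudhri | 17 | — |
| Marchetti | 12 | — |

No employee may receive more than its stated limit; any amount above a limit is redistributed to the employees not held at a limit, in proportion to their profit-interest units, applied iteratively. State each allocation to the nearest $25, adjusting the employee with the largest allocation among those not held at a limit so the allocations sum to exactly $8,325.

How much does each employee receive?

Ibarra: $1,700 · Orozco: $900 · Tam: $1,350 · Chaudhri: $2,575 · Marchetti: $1,800

Sum of profit-interest units: 60.
Unconstrained shares: Ibarra 2,220.00; Orozco 832.50; Tam 1,248.75; Chaudhri 2,358.75; Marchetti 1,665.00.
Held at cap: Ibarra ($1,700); residual $6,625 reallocated over remaining profit-interest units 44.
Remaining shares: Orozco 903.41 → $900; Tam 1,355.11 → $1,350; Chaudhri 2,559.66 → $2,550; Marchetti 1,806.82 → $1,800.
Rounding difference +$25 applied to Chaudhri → $2,575.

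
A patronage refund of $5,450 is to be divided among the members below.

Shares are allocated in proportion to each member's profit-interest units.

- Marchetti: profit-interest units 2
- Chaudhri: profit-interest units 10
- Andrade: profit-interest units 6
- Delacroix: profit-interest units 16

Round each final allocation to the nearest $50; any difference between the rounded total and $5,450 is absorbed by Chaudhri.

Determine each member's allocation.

Total profit-interest units = 34.
Pro-rata amounts: Marchetti 2/34 × $5,450 = 320.59; Chaudhri 10/34 × $5,450 = 1,602.94; Andrade 6/34 × $5,450 = 961.76; Delacroix 16/34 × $5,450 = 2,564.71.
After rounding ($50): Marchetti $300; Chaudhri $1,600; Andrade $950; Delacroix $2,550. Sum = $5,400.
Difference $5,450 − $5,400 = +$50 applied to Chaudhri: Chaudhri becomes $1,650.

Marchetti: $300; Chaudhri: $1,650; Andrade: $950; Delacroix: $2,550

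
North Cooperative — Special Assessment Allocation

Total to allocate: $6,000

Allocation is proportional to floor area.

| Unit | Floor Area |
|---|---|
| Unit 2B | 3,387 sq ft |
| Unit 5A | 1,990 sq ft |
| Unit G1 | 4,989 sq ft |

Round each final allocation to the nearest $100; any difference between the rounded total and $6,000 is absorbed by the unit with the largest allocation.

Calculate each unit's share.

Unit 2B: $2,000 | Unit 5A: $1,200 | Unit G1: $2,800

Total floor area = 10,366.
Unrounded shares: Unit 2B 3,387/10,366 × $6,000 = 1,960.45; Unit 5A 1,990/10,366 × $6,000 = 1,151.84; Unit G1 4,989/10,366 × $6,000 = 2,887.71.
Rounded to nearest $100: Unit 2B $2,000; Unit 5A $1,200; Unit G1 $2,900. Sum = $6,100.
Difference $6,000 − $6,100 = −$100 applied to largest allocation (Unit G1): Unit G1 becomes $2,800.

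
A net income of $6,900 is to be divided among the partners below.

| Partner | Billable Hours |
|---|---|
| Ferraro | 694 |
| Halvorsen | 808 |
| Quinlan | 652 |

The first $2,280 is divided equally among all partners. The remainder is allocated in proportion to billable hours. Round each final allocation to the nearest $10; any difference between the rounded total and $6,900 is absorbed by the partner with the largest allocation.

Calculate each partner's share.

$2,280 shared equally gives $760 per partner.
Remainder $4,620 by billable hours (total 2,154): Ferraro 1,488.52 → $1,490; Halvorsen 1,733.04 → $1,730; Quinlan 1,398.44 → $1,400.
Totals: Ferraro $760 + $1,490 = $2,250; Halvorsen $760 + $1,730 = $2,490; Quinlan $760 + $1,400 = $2,160.

Ferraro: $2,250 · Halvorsen: $2,490 · Quinlan: $2,160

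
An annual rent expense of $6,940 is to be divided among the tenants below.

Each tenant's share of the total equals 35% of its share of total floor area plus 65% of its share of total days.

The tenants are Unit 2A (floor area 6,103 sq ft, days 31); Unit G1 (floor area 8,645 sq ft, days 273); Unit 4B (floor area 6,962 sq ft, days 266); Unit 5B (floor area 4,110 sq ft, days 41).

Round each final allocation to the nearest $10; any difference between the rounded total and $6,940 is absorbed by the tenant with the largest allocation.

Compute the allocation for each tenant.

Totals — floor area 25,820, days 611.
Composite weights (35% floor area + 65% days): Unit 2A 0.1157; Unit G1 0.4076; Unit 4B 0.3774; Unit 5B 0.0993.
Pro-rata amounts: Unit 2A 803.01; Unit G1 2,828.83; Unit 4B 2,618.82; Unit 5B 689.35.
At nearest $10: Unit 2A $800; Unit G1 $2,830; Unit 4B $2,620; Unit 5B $690. Sum = $6,940.
Sum already equals the total — no adjustment.

Unit 2A: $800; Unit G1: $2,830; Unit 4B: $2,620; Unit 5B: $690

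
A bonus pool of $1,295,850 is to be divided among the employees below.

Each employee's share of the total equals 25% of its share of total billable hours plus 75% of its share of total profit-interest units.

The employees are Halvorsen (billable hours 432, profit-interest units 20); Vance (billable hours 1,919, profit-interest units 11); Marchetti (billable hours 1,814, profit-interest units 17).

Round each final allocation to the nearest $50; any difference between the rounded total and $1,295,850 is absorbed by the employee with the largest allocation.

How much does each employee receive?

Totals — billable hours 4,165, profit-interest units 48.
Blended shares (25% billable hours + 75% profit-interest units): Halvorsen 0.3384; Vance 0.2871; Marchetti 0.3745.
Pro-rata amounts: Halvorsen 438,555.00; Vance 371,988.09; Marchetti 485,306.91.
After rounding ($50): Halvorsen $438,550; Vance $372,000; Marchetti $485,300. Sum = $1,295,850.
Rounded total matches; no reconciliation needed.

Halvorsen: $438,550; Vance: $372,000; Marchetti: $485,300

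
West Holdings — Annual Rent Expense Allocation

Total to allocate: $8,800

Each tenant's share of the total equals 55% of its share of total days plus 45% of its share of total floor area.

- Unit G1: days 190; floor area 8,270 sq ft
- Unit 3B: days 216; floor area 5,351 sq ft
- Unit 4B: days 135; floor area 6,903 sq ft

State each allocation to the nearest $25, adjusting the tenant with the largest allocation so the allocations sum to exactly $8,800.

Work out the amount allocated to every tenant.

Totals — days 541, floor area 20,524.
Composite weights (55% days + 45% floor area): Unit G1 0.3745; Unit 3B 0.3369; Unit 4B 0.2886.
Unrounded shares: Unit G1 3,295.47; Unit 3B 2,964.87; Unit 4B 2,539.66.
Rounded to nearest $25: Unit G1 $3,300; Unit 3B $2,975; Unit 4B $2,550. Sum = $8,825.
Difference $8,800 − $8,825 = −$25 applied to largest allocation (Unit G1): Unit G1 becomes $3,275.

Unit G1: $3,275 · Unit 3B: $2,975 · Unit 4B: $2,550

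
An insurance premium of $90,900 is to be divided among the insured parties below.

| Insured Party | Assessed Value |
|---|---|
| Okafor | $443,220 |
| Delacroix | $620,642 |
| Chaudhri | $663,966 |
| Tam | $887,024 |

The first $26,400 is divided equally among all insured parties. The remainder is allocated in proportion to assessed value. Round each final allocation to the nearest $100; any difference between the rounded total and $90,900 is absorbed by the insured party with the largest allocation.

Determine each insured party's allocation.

$26,400 shared equally gives $6,600 per insured party.
Remainder $64,500 by assessed value (total 2,614,852): Okafor 10,932.81 → $10,900; Delacroix 15,309.24 → $15,300; Chaudhri 16,377.91 → $16,400; Tam 21,880.03 → $21,900.
Totals: Okafor $6,600 + $10,900 = $17,500; Delacroix $6,600 + $15,300 = $21,900; Chaudhri $6,600 + $16,400 = $23,000; Tam $6,600 + $21,900 = $28,500.

Okafor: $17,500 | Delacroix: $21,900 | Chaudhri: $23,000 | Tam: $28,500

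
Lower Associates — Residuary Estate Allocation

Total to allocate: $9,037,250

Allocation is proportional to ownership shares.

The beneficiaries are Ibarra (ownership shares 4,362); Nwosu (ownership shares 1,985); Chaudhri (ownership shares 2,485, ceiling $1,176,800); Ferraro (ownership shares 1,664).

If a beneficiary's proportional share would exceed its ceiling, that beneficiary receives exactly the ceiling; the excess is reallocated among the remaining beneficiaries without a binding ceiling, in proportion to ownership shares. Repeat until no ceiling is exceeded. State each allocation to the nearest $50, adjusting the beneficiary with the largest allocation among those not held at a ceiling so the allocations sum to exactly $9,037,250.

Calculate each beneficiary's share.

Ibarra: $4,280,000 · Nwosu: $1,947,700 · Chaudhri: $1,176,800 · Ferraro: $1,632,750

Sum of ownership shares: 10,496.
Unconstrained shares: Ibarra 3,755,762.62; Nwosu 1,709,121.69; Chaudhri 2,139,630.93; Ferraro 1,432,734.76.
Cap binds for Chaudhri ($1,176,800); balance $7,860,450 reallocated over remaining ownership shares 8,011.
Shares after redistribution: Ibarra 4,280,025.33 → $4,280,050; Nwosu 1,947,696.07 → $1,947,700; Ferraro 1,632,728.60 → $1,632,750.
Rounding difference −$50 applied to Ibarra → $4,280,000.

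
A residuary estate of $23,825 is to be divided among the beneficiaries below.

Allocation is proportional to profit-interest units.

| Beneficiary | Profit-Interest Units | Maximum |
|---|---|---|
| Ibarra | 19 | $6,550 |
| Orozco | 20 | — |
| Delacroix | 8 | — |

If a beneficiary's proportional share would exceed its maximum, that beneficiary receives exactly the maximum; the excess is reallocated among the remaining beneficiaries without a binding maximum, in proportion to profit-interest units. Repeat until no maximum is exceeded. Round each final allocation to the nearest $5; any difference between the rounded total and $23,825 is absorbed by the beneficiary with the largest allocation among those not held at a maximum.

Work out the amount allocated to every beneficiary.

Ibarra: $6,550 · Orozco: $12,340 · Delacroix: $4,935

Combined profit-interest units = 47.
Unconstrained shares: Ibarra 9,631.38; Orozco 10,138.30; Delacroix 4,055.32.
Capped: Ibarra ($6,550); residual $17,275 reallocated over remaining profit-interest units 28.
Remaining shares: Orozco 12,339.29 → $12,340; Delacroix 4,935.71 → $4,935.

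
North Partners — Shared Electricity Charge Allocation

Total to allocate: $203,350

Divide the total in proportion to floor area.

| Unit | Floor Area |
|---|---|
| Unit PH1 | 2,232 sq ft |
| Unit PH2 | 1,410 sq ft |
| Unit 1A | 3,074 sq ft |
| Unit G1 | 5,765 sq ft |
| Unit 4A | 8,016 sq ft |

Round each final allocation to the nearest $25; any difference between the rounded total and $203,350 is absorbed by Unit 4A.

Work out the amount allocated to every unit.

Combined floor area = 20,497.
Pro-rata amounts: Unit PH1 2,232/20,497 × $203,350 = 22,143.59; Unit PH2 1,410/20,497 × $203,350 = 13,988.56; Unit 1A 3,074/20,497 × $203,350 = 30,497.04; Unit G1 5,765/20,497 × $203,350 = 57,194.36; Unit 4A 8,016/20,497 × $203,350 = 79,526.45.
Rounded to nearest $25: Unit PH1 $22,150; Unit PH2 $14,000; Unit 1A $30,500; Unit G1 $57,200; Unit 4A $79,525. Sum = $203,375.
Difference $203,350 − $203,375 = −$25 applied to Unit 4A: Unit 4A becomes $79,500.

Unit PH1: $22,150 | Unit PH2: $14,000 | Unit 1A: $30,500 | Unit G1: $57,200 | Unit 4A: $79,500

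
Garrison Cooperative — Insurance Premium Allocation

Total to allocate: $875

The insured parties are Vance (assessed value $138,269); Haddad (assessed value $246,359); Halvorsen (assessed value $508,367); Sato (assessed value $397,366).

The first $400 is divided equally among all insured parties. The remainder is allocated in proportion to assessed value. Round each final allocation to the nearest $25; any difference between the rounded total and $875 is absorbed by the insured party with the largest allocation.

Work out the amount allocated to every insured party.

Vance: $150 · Haddad: $200 · Halvorsen: $275 · Sato: $250

Equal tier: $400 ÷ 4 = $100 apiece.
Remainder $475 by assessed value (total 1,290,361): Vance 50.90 → $50; Haddad 90.69 → $100; Halvorsen 187.14 → $175; Sato 146.28 → $150.
Totals: Vance $100 + $50 = $150; Haddad $100 + $100 = $200; Halvorsen $100 + $175 = $275; Sato $100 + $150 = $250.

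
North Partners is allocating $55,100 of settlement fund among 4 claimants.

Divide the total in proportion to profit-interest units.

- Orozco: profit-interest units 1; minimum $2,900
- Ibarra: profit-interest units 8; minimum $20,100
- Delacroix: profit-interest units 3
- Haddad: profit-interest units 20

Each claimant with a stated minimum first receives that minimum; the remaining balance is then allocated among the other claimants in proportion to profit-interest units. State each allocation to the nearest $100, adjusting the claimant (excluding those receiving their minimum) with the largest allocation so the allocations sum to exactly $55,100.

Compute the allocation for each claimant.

Orozco: $2,900 · Ibarra: $20,100 · Delacroix: $4,200 · Haddad: $27,900

Minimums first: Orozco $2,900; Ibarra $20,100. Balance $32,100.
Balance split over remaining profit-interest units 23: Delacroix 4,186.96 → $4,200; Haddad 27,913.04 → $27,900.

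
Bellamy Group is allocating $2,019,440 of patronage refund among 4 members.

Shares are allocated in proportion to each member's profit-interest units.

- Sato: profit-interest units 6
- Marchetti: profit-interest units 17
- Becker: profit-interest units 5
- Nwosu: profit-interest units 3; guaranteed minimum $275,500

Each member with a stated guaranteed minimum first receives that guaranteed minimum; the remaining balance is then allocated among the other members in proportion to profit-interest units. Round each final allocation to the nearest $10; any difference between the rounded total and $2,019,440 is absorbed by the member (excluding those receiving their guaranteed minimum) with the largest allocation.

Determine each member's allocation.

Minimums first: Nwosu $275,500. Balance $1,743,940.
Balance split over remaining profit-interest units 28: Sato 373,701.43 → $373,700; Marchetti 1,058,820.71 → $1,058,820; Becker 311,417.86 → $311,420.

Sato: $373,700 | Marchetti: $1,058,820 | Becker: $311,420 | Nwosu: $275,500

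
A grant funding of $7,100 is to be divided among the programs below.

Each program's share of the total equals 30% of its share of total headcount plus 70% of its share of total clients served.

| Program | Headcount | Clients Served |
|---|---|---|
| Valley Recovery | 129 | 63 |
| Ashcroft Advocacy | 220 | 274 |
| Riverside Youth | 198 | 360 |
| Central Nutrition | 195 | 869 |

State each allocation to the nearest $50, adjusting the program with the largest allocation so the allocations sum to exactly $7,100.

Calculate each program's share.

Valley Recovery: $550; Ashcroft Advocacy: $1,500; Riverside Youth: $1,700; Central Nutrition: $3,350

Headcount total 742; clients served total 1,566.
Combined weights (30% headcount + 70% clients served): Valley Recovery 0.0803; Ashcroft Advocacy 0.2114; Riverside Youth 0.2410; Central Nutrition 0.4673.
Pro-rata amounts: Valley Recovery 570.25; Ashcroft Advocacy 1,501.13; Riverside Youth 1,710.91; Central Nutrition 3,317.71.
After rounding ($50): Valley Recovery $550; Ashcroft Advocacy $1,500; Riverside Youth $1,700; Central Nutrition $3,300. Sum = $7,050.
Difference $7,100 − $7,050 = +$50 applied to largest allocation (Central Nutrition): Central Nutrition becomes $3,350.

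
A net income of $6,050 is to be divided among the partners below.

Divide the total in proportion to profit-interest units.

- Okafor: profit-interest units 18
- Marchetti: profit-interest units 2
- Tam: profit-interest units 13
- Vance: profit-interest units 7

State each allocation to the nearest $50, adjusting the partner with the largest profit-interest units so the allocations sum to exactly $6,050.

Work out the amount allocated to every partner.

Okafor: $2,750; Marchetti: $300; Tam: $1,950; Vance: $1,050

Profit-interest units total: 40.
Raw shares: Okafor 18/40 × $6,050 = 2,722.50; Marchetti 2/40 × $6,050 = 302.50; Tam 13/40 × $6,050 = 1,966.25; Vance 7/40 × $6,050 = 1,058.75.
At nearest $50: Okafor $2,700; Marchetti $300; Tam $1,950; Vance $1,050. Sum = $6,000.
Difference $6,050 − $6,000 = +$50 applied to largest profit-interest units (Okafor): Okafor becomes $2,750.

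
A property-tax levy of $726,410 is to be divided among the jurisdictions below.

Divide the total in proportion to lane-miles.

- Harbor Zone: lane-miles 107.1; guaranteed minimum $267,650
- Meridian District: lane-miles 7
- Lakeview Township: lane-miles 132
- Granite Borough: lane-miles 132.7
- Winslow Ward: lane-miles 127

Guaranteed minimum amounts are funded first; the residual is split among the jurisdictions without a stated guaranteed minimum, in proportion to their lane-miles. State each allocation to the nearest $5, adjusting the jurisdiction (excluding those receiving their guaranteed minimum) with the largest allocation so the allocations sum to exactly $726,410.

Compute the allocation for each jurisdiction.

Harbor Zone: $267,650 · Meridian District: $8,055 · Lakeview Township: $151,885 · Granite Borough: $152,690 · Winslow Ward: $146,130

Guaranteed amounts: Harbor Zone $267,650. Balance $458,760.
Balance split over remaining lane-miles 398.7: Meridian District 8,054.48 → $8,055; Lakeview Township 151,884.42 → $151,885; Granite Borough 152,689.87 → $152,690; Winslow Ward 146,131.23 → $146,130.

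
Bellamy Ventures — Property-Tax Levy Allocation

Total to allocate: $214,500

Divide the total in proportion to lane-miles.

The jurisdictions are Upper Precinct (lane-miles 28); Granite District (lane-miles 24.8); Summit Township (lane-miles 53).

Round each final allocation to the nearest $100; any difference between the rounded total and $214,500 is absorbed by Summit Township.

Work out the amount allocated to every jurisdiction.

Lane-miles total: 105.8.
Raw shares: Upper Precinct 28/105.8 × $214,500 = 56,767.49; Granite District 24.8/105.8 × $214,500 = 50,279.77; Summit Township 53/105.8 × $214,500 = 107,452.74.
After rounding ($100): Upper Precinct $56,800; Granite District $50,300; Summit Township $107,500. Sum = $214,600.
Difference $214,500 − $214,600 = −$100 applied to Summit Township: Summit Township becomes $107,400.

Upper Precinct: $56,800 | Granite District: $50,300 | Summit Township: $107,400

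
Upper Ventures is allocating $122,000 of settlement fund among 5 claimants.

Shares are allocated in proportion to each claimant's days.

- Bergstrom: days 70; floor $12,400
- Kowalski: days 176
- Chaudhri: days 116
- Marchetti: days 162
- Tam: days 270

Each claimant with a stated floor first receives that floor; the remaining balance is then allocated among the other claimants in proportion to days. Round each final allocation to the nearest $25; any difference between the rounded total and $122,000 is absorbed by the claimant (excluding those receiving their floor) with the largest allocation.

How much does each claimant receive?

Fund the minimums — Bergstrom $12,400. Balance $109,600.
Balance split over remaining days 724: Kowalski 26,643.09 → $26,650; Chaudhri 17,560.22 → $17,550; Marchetti 24,523.76 → $24,525; Tam 40,872.93 → $40,875.

Bergstrom: $12,400 · Kowalski: $26,650 · Chaudhri: $17,550 · Marchetti: $24,525 · Tam: $40,875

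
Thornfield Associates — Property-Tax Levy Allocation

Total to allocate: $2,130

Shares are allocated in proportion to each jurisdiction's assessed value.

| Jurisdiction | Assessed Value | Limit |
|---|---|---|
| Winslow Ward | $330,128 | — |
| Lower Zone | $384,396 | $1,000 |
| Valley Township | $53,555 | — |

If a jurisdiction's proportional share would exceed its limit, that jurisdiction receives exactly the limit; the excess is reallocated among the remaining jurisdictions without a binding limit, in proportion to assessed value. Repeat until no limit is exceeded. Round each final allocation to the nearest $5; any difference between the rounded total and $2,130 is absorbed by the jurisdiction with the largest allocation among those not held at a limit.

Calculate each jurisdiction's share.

Winslow Ward: $970 | Lower Zone: $1,000 | Valley Township: $160

Total assessed value = 768,079.
Unconstrained shares: Winslow Ward 915.50; Lower Zone 1,065.99; Valley Township 148.52.
Capped: Lower Zone ($1,000); residual $1,130 reallocated over remaining assessed value 383,683.
Shares after redistribution: Winslow Ward 972.27 → $970; Valley Township 157.73 → $160.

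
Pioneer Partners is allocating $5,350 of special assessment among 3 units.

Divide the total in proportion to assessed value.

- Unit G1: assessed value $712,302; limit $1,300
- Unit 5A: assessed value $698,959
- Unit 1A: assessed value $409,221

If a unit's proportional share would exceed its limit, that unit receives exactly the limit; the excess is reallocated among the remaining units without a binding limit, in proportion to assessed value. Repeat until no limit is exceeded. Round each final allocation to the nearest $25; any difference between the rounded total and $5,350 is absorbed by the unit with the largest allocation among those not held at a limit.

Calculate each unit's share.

Assessed value total: 1,820,482.
Proportional shares (ignoring caps): Unit G1 2,093.30; Unit 5A 2,054.09; Unit 1A 1,202.61.
Capped: Unit G1 ($1,300); remaining pool $4,050 reallocated over remaining assessed value 1,108,180.
Redistributed shares: Unit 5A 2,554.44 → $2,550; Unit 1A 1,495.56 → $1,500.

Unit G1: $1,300; Unit 5A: $2,550; Unit 1A: $1,500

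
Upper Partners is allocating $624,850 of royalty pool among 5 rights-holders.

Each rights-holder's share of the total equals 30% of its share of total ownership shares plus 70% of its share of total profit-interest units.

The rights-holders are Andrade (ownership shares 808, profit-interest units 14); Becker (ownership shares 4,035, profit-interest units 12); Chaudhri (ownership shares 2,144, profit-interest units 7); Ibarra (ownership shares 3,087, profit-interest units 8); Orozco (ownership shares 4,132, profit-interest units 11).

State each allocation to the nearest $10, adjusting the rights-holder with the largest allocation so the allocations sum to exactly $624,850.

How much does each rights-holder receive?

Andrade: $128,420; Becker: $154,180; Chaudhri: $87,170; Ibarra: $108,030; Orozco: $147,050

Ownership shares total 14,206; profit-interest units total 52.
Combined weights (30% ownership shares + 70% profit-interest units): Andrade 0.2055; Becker 0.2467; Chaudhri 0.1395; Ibarra 0.1729; Orozco 0.2353.
Proportional shares: Andrade 128,422.14; Becker 154,181.07; Chaudhri 87,171.21; Ibarra 108,025.99; Orozco 147,049.59.
After rounding ($10): Andrade $128,420; Becker $154,180; Chaudhri $87,170; Ibarra $108,030; Orozco $147,050. Sum = $624,850.
No rounding difference to absorb.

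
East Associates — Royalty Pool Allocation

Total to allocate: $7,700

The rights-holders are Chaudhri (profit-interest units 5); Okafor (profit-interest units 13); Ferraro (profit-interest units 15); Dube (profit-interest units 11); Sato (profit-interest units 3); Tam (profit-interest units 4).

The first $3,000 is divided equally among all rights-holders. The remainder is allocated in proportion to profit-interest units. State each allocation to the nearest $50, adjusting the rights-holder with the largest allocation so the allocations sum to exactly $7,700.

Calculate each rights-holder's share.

Chaudhri: $950 · Okafor: $1,700 · Ferraro: $1,900 · Dube: $1,500 · Sato: $800 · Tam: $850

First tranche $3,000 split equally: $500 each.
Remainder $4,700 by profit-interest units (total 51): Chaudhri 460.78 → $450; Okafor 1,198.04 → $1,200; Ferraro 1,382.35 → $1,400; Dube 1,013.73 → $1,000; Sato 276.47 → $300; Tam 368.63 → $350.
Totals: Chaudhri $500 + $450 = $950; Okafor $500 + $1,200 = $1,700; Ferraro $500 + $1,400 = $1,900; Dube $500 + $1,000 = $1,500; Sato $500 + $300 = $800; Tam $500 + $350 = $850.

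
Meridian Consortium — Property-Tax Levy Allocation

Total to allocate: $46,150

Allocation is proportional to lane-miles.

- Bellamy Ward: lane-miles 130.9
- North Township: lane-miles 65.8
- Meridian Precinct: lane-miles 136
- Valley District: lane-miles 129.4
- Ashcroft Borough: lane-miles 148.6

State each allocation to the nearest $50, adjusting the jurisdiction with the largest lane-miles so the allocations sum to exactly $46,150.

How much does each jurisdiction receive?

Sum of lane-miles: 130.9 + 65.8 + 136 + 129.4 + 148.6 = 610.7.
Unrounded shares: Bellamy Ward 9,891.98; North Township 4,972.44; Meridian Precinct 10,277.39; Valley District 9,778.63; Ashcroft Borough 11,229.56.
At nearest $50: Bellamy Ward $9,900; North Township $4,950; Meridian Precinct $10,300; Valley District $9,800; Ashcroft Borough $11,250. Sum = $46,200.
Difference $46,150 − $46,200 = −$50 applied to largest lane-miles (Ashcroft Borough): Ashcroft Borough becomes $11,200.

Bellamy Ward: $9,900 | North Township: $4,950 | Meridian Precinct: $10,300 | Valley District: $9,800 | Ashcroft Borough: $11,200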